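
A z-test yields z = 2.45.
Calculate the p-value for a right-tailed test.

Answer: p-value ≈ 0.0071

Derivation:
For z = 2.45:
p = P(Z > 2.45) = 1 - Φ(2.45) = 0.0071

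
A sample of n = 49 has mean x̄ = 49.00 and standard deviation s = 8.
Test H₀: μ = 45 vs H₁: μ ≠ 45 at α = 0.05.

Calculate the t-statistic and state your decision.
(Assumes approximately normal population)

Answer: t = 3.4999, reject H₀

Derivation:
df = n - 1 = 48
SE = s/√n = 8/√49 = 1.1429
t = (x̄ - μ₀)/SE = (49.00 - 45)/1.1429 = 3.4999
Critical value: t_{0.025,48} = ±2.011
p-value ≈ 0.0010
Decision: reject H₀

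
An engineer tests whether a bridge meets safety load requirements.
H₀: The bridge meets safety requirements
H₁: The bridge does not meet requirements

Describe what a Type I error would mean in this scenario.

Answer: Unnecessarily closing a safe bridge for repairs

Derivation:
Type I error (α): Rejecting H₀ when H₀ is true
Type II error (β): Failing to reject H₀ when H₁ is true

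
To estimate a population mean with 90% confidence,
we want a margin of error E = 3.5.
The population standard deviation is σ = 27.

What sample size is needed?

Answer: n = 162

Derivation:
z_0.05 = 1.645
n = (z×σ/E)² = (1.645×27/3.5)²
n = 161.0361
Round up: n = 162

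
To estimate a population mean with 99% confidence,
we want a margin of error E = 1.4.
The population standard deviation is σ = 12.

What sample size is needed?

Answer: n = 488

Derivation:
z_0.005 = 2.576
n = (z×σ/E)² = (2.576×12/1.4)²
n = 487.5264
Round up: n = 488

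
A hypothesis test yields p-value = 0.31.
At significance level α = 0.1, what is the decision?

Compare p-value to α:
0.31 ≥ 0.1
Decision: fail to reject H₀

Answer: fail to reject H₀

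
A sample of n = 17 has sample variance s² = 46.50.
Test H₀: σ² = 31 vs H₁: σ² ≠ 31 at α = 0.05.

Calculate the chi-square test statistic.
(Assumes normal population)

df = n - 1 = 16
χ² = (n-1)s²/σ₀² = 16×46.50/31 = 24.0000
Critical values: χ²_{0.975,16} = 6.908, χ²_{0.025,16} = 28.845
Rejection region: χ² < 6.908 or χ² > 28.845
Decision: fail to reject H₀

Answer: χ² = 24.0000, fail to reject H₀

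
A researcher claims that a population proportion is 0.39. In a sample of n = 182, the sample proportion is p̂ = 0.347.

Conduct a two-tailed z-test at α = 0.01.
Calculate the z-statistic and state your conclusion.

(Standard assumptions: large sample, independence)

Answer: z = -1.1894, fail to reject H₀

Derivation:
H₀: p = 0.39, H₁: p ≠ 0.39
Standard error: SE = √(p₀(1-p₀)/n) = √(0.39×0.61/182) = 0.036154
z-statistic: z = (p̂ - p₀)/SE = (0.347 - 0.39)/0.036154 = -1.1894
Critical value: z_0.005 = ±2.576
p-value = 0.2343
Decision: fail to reject H₀ at α = 0.01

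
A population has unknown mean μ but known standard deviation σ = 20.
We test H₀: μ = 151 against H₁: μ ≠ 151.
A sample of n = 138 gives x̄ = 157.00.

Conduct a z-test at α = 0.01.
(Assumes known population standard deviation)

Answer: z = 3.5242, reject H₀

Derivation:
Standard error: SE = σ/√n = 20/√138 = 1.7025
z-statistic: z = (x̄ - μ₀)/SE = (157.00 - 151)/1.7025 = 3.5242
Critical value: ±2.576
p-value = 0.0004
Decision: reject H₀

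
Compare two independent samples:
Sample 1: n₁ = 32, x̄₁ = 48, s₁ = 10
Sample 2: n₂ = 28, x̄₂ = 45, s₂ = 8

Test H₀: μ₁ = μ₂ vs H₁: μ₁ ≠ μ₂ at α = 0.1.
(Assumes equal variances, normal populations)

Pooled variance: s²_p = [31×10² + 27×8²]/(58) = 83.2414
s_p = 9.1237
SE = s_p×√(1/n₁ + 1/n₂) = 9.1237×√(1/32 + 1/28) = 2.3610
t = (x̄₁ - x̄₂)/SE = (48 - 45)/2.3610 = 1.2706
df = 58, t-critical = ±1.672
Decision: fail to reject H₀

Answer: t = 1.2706, fail to reject H₀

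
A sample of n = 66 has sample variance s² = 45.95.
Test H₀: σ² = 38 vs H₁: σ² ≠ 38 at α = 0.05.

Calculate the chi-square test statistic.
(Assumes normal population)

df = n - 1 = 65
χ² = (n-1)s²/σ₀² = 65×45.95/38 = 78.5987
Critical values: χ²_{0.975,65} = 44.603, χ²_{0.025,65} = 89.177
Rejection region: χ² < 44.603 or χ² > 89.177
Decision: fail to reject H₀

Answer: χ² = 78.5987, fail to reject H₀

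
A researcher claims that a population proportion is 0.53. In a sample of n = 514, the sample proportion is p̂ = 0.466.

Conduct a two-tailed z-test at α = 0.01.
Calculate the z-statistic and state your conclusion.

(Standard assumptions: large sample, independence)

Answer: z = -2.9072, reject H₀

Derivation:
H₀: p = 0.53, H₁: p ≠ 0.53
Standard error: SE = √(p₀(1-p₀)/n) = √(0.53×0.47/514) = 0.022014
z-statistic: z = (p̂ - p₀)/SE = (0.466 - 0.53)/0.022014 = -2.9072
Critical value: z_0.005 = ±2.576
p-value = 0.0036
Decision: reject H₀ at α = 0.01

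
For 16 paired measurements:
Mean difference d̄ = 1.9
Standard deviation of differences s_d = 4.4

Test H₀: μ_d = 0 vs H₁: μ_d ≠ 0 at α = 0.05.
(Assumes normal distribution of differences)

Answer: t = 1.7273, fail to reject H₀

Derivation:
df = n - 1 = 15
SE = s_d/√n = 4.4/√16 = 1.1000
t = d̄/SE = 1.9/1.1000 = 1.7273
Critical value: t_{0.025,15} = ±2.131
p-value ≈ 0.1046
Decision: fail to reject H₀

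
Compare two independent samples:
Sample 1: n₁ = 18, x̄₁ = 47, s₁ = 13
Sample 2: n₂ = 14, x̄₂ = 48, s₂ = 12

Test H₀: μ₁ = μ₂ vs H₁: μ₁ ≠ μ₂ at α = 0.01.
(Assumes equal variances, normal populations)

Pooled variance: s²_p = [17×13² + 13×12²]/(30) = 158.1667
s_p = 12.5764
SE = s_p×√(1/n₁ + 1/n₂) = 12.5764×√(1/18 + 1/14) = 4.4816
t = (x̄₁ - x̄₂)/SE = (47 - 48)/4.4816 = -0.2231
df = 30, t-critical = ±2.750
Decision: fail to reject H₀

Answer: t = -0.2231, fail to reject H₀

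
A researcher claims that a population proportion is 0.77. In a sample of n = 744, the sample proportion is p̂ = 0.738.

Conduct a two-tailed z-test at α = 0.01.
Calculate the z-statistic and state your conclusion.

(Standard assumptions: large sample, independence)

Answer: z = -2.0742, fail to reject H₀

Derivation:
H₀: p = 0.77, H₁: p ≠ 0.77
Standard error: SE = √(p₀(1-p₀)/n) = √(0.77×0.23/744) = 0.015428
z-statistic: z = (p̂ - p₀)/SE = (0.738 - 0.77)/0.015428 = -2.0742
Critical value: z_0.005 = ±2.576
p-value = 0.0381
Decision: fail to reject H₀ at α = 0.01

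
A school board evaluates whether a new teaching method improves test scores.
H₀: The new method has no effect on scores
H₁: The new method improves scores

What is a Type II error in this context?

Type I error: rejecting H₀ when it is actually true (false positive).
Type II error: failing to reject H₀ when H₁ is actually true (false negative).

Answer: Failing to adopt an effective teaching method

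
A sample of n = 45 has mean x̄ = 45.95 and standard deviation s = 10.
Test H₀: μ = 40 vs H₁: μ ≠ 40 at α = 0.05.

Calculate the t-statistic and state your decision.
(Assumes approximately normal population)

df = n - 1 = 44
SE = s/√n = 10/√45 = 1.4907
t = (x̄ - μ₀)/SE = (45.95 - 40)/1.4907 = 3.9914
Critical value: t_{0.025,44} = ±2.015
p-value ≈ 0.0002
Decision: reject H₀

Answer: t = 3.9914, reject H₀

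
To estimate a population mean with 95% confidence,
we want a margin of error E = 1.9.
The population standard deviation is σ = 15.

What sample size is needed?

Answer: n = 240

Derivation:
z_0.025 = 1.960
n = (z×σ/E)² = (1.960×15/1.9)²
n = 239.4349
Round up: n = 240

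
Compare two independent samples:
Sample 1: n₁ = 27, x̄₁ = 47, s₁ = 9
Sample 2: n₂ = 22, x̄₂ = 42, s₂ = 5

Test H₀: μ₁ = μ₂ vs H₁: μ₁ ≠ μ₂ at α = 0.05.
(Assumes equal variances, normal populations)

Pooled variance: s²_p = [26×9² + 21×5²]/(47) = 55.9787
s_p = 7.4819
SE = s_p×√(1/n₁ + 1/n₂) = 7.4819×√(1/27 + 1/22) = 2.1489
t = (x̄₁ - x̄₂)/SE = (47 - 42)/2.1489 = 2.3268
df = 47, t-critical = ±2.012
Decision: reject H₀

Answer: t = 2.3268, reject H₀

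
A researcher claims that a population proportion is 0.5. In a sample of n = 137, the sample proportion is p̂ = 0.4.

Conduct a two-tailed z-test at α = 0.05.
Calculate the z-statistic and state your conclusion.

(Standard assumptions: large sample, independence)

Answer: z = -2.3409, reject H₀

Derivation:
H₀: p = 0.5, H₁: p ≠ 0.5
Standard error: SE = √(p₀(1-p₀)/n) = √(0.5×0.5/137) = 0.042718
z-statistic: z = (p̂ - p₀)/SE = (0.4 - 0.5)/0.042718 = -2.3409
Critical value: z_0.025 = ±1.960
p-value = 0.0192
Decision: reject H₀ at α = 0.05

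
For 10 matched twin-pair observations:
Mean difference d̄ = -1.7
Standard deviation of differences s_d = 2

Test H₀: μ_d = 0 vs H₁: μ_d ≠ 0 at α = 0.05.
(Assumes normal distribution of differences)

Answer: t = -2.6877, reject H₀

Derivation:
df = n - 1 = 9
SE = s_d/√n = 2/√10 = 0.6325
t = d̄/SE = -1.7/0.6325 = -2.6877
Critical value: t_{0.025,9} = ±2.262
p-value ≈ 0.0249
Decision: reject H₀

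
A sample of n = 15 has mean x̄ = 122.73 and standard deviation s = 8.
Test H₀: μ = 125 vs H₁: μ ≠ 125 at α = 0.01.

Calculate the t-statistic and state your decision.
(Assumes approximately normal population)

Answer: t = -1.0990, fail to reject H₀

Derivation:
df = n - 1 = 14
SE = s/√n = 8/√15 = 2.0656
t = (x̄ - μ₀)/SE = (122.73 - 125)/2.0656 = -1.0990
Critical value: t_{0.005,14} = ±2.977
p-value ≈ 0.2903
Decision: fail to reject H₀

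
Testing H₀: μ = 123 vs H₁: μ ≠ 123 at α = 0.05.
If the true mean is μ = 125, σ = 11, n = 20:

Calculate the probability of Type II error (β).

SE = σ/√n = 11/√20 = 2.4597
Critical values: μ₀ ± z_0.025×SE = 123 ± 1.960×2.4597
Acceptance region: (118.1790, 127.8210)
Under H₁ (μ = 125): z_high = (127.8210 - 125)/2.4597 = 1.1469, z_low = (118.1790 - 125)/2.4597 = -2.7731
β = P(not reject | H₁) = Φ(1.1469) - Φ(-2.7731) ≈ 0.8715

Answer: β ≈ 0.8715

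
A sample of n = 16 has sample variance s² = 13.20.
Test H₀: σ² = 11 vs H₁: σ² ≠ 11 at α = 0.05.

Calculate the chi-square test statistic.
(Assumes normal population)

Answer: χ² = 18.0000, fail to reject H₀

Derivation:
df = n - 1 = 15
χ² = (n-1)s²/σ₀² = 15×13.20/11 = 18.0000
Critical values: χ²_{0.975,15} = 6.262, χ²_{0.025,15} = 27.488
Rejection region: χ² < 6.262 or χ² > 27.488
Decision: fail to reject H₀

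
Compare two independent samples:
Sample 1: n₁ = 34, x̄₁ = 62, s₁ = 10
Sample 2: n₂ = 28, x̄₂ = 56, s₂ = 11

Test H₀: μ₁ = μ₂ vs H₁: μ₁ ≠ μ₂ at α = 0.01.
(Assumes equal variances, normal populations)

Pooled variance: s²_p = [33×10² + 27×11²]/(60) = 109.4500
s_p = 10.4618
SE = s_p×√(1/n₁ + 1/n₂) = 10.4618×√(1/34 + 1/28) = 2.6698
t = (x̄₁ - x̄₂)/SE = (62 - 56)/2.6698 = 2.2474
df = 60, t-critical = ±2.660
Decision: fail to reject H₀

Answer: t = 2.2474, fail to reject H₀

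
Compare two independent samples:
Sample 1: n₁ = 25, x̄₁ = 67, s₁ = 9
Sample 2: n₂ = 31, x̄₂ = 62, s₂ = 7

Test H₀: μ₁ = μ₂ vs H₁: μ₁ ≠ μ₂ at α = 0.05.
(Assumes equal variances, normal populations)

Pooled variance: s²_p = [24×9² + 30×7²]/(54) = 63.2222
s_p = 7.9512
SE = s_p×√(1/n₁ + 1/n₂) = 7.9512×√(1/25 + 1/31) = 2.1374
t = (x̄₁ - x̄₂)/SE = (67 - 62)/2.1374 = 2.3393
df = 54, t-critical = ±2.005
Decision: reject H₀

Answer: t = 2.3393, reject H₀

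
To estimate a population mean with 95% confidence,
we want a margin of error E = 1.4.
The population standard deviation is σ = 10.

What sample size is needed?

z_0.025 = 1.960
n = (z×σ/E)² = (1.960×10/1.4)²
n = 196.0000
Already a whole number: n = 196

Answer: n = 196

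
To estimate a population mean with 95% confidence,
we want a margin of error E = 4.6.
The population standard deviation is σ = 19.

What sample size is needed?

Answer: n = 66

Derivation:
z_0.025 = 1.960
n = (z×σ/E)² = (1.960×19/4.6)²
n = 65.5396
Round up: n = 66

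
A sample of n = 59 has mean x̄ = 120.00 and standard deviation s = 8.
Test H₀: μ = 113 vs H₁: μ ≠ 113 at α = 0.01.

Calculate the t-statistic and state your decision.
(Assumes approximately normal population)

df = n - 1 = 58
SE = s/√n = 8/√59 = 1.0415
t = (x̄ - μ₀)/SE = (120.00 - 113)/1.0415 = 6.7211
Critical value: t_{0.005,58} = ±2.663
p-value < 0.0001
Decision: reject H₀

Answer: t = 6.7211, reject H₀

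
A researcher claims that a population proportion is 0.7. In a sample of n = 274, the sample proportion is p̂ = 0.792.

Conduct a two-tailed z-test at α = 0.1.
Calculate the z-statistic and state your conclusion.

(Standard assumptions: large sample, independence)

Answer: z = 3.3232, reject H₀

Derivation:
H₀: p = 0.7, H₁: p ≠ 0.7
Standard error: SE = √(p₀(1-p₀)/n) = √(0.7×0.3/274) = 0.027684
z-statistic: z = (p̂ - p₀)/SE = (0.792 - 0.7)/0.027684 = 3.3232
Critical value: z_0.05 = ±1.645
p-value = 0.0009
Decision: reject H₀ at α = 0.1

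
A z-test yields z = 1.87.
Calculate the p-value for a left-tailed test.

Answer: p-value ≈ 0.9693

Derivation:
For z = 1.87:
p = P(Z < 1.87) = Φ(1.87) = 0.9693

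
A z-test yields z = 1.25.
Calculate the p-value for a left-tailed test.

Answer: p-value ≈ 0.8944

Derivation:
For z = 1.25:
p = P(Z < 1.25) = Φ(1.25) = 0.8944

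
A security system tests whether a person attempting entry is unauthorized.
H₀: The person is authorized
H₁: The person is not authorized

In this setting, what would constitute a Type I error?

A Type I error (probability α) occurs when we reject a true H₀.
A Type II error (probability β) occurs when we fail to reject a false H₀.

Answer: Denying entry to an authorized person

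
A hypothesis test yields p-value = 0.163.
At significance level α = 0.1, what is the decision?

Compare p-value to α:
0.163 ≥ 0.1
Decision: fail to reject H₀

Answer: fail to reject H₀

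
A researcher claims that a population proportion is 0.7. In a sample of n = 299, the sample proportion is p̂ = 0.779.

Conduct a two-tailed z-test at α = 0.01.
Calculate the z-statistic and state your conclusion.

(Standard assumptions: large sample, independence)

Answer: z = 2.9809, reject H₀

Derivation:
H₀: p = 0.7, H₁: p ≠ 0.7
Standard error: SE = √(p₀(1-p₀)/n) = √(0.7×0.3/299) = 0.026502
z-statistic: z = (p̂ - p₀)/SE = (0.779 - 0.7)/0.026502 = 2.9809
Critical value: z_0.005 = ±2.576
p-value = 0.0029
Decision: reject H₀ at α = 0.01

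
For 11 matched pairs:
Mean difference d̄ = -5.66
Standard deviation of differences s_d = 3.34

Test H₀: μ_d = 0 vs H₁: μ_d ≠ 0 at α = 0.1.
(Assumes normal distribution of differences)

Answer: t = -5.6207, reject H₀

Derivation:
df = n - 1 = 10
SE = s_d/√n = 3.34/√11 = 1.0070
t = d̄/SE = -5.66/1.0070 = -5.6207
Critical value: t_{0.05,10} = ±1.812
p-value ≈ 0.0002
Decision: reject H₀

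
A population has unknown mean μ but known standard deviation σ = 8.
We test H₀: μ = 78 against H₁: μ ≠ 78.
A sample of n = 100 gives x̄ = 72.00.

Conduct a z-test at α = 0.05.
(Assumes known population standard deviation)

Standard error: SE = σ/√n = 8/√100 = 0.8000
z-statistic: z = (x̄ - μ₀)/SE = (72.00 - 78)/0.8000 = -7.5000
Critical value: ±1.960
p-value < 0.0001
Decision: reject H₀

Answer: z = -7.5000, reject H₀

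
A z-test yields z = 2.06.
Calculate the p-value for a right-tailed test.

Answer: p-value ≈ 0.0197

Derivation:
For z = 2.06:
p = P(Z > 2.06) = 1 - Φ(2.06) = 0.0197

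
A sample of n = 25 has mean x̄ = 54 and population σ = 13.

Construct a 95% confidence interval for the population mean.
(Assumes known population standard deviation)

Answer: (48.9040, 59.0960)

Derivation:
Confidence level: 95%, α = 0.05
z_0.025 = 1.960
SE = σ/√n = 13/√25 = 2.6000
Margin of error = 1.960 × 2.6000 = 5.0960
CI: x̄ ± margin = 54 ± 5.0960
CI: (48.9040, 59.0960)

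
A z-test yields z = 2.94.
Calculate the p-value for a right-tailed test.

For z = 2.94:
p = P(Z > 2.94) = 1 - Φ(2.94) = 0.0016

Answer: p-value ≈ 0.0016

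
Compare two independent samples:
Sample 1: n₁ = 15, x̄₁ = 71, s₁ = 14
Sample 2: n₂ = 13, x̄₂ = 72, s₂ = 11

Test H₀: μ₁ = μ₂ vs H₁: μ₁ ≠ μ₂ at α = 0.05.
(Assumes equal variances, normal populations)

Pooled variance: s²_p = [14×14² + 12×11²]/(26) = 161.3846
s_p = 12.7037
SE = s_p×√(1/n₁ + 1/n₂) = 12.7037×√(1/15 + 1/13) = 4.8138
t = (x̄₁ - x̄₂)/SE = (71 - 72)/4.8138 = -0.2077
df = 26, t-critical = ±2.056
Decision: fail to reject H₀

Answer: t = -0.2077, fail to reject H₀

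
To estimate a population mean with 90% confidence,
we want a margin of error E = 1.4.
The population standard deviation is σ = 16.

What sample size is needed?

Answer: n = 354

Derivation:
z_0.05 = 1.645
n = (z×σ/E)² = (1.645×16/1.4)²
n = 353.4400
Round up: n = 354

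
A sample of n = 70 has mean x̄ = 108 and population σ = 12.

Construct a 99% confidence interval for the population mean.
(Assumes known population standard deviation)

Confidence level: 99%, α = 0.01
z_0.005 = 2.576
SE = σ/√n = 12/√70 = 1.4343
Margin of error = 2.576 × 1.4343 = 3.6948
CI: x̄ ± margin = 108 ± 3.6948
CI: (104.3052, 111.6948)

Answer: (104.3052, 111.6948)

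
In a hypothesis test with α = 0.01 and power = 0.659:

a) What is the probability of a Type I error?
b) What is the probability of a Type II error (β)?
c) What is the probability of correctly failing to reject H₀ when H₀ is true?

a) Type I error probability = α = 0.01
b) Power = P(reject H₀ | H₁ true) = 1 - β = 0.659, so Type II error probability = β = 1 - Power = 0.341
c) P(fail to reject H₀ | H₀ true) = 1 - α = 0.99

Answer: a) 0.01, b) 0.341, c) 0.99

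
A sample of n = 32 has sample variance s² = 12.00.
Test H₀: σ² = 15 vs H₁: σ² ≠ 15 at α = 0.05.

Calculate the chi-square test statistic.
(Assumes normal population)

df = n - 1 = 31
χ² = (n-1)s²/σ₀² = 31×12.00/15 = 24.8000
Critical values: χ²_{0.975,31} = 17.539, χ²_{0.025,31} = 48.232
Rejection region: χ² < 17.539 or χ² > 48.232
Decision: fail to reject H₀

Answer: χ² = 24.8000, fail to reject H₀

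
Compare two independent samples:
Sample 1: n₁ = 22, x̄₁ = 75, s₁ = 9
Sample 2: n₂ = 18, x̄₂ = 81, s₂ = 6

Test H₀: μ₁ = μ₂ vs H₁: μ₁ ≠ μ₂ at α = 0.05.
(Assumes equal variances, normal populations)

Answer: t = -2.4197, reject H₀

Derivation:
Pooled variance: s²_p = [21×9² + 17×6²]/(38) = 60.8684
s_p = 7.8018
SE = s_p×√(1/n₁ + 1/n₂) = 7.8018×√(1/22 + 1/18) = 2.4796
t = (x̄₁ - x̄₂)/SE = (75 - 81)/2.4796 = -2.4197
df = 38, t-critical = ±2.024
Decision: reject H₀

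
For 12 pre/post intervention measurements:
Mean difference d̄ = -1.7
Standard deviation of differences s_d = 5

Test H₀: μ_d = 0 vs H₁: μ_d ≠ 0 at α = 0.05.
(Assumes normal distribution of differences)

df = n - 1 = 11
SE = s_d/√n = 5/√12 = 1.4434
t = d̄/SE = -1.7/1.4434 = -1.1778
Critical value: t_{0.025,11} = ±2.201
p-value ≈ 0.2637
Decision: fail to reject H₀

Answer: t = -1.1778, fail to reject H₀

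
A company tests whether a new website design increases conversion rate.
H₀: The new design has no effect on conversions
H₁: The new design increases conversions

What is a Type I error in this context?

Answer: Switching to a new design that doesn't actually help

Derivation:
A Type I error (probability α) occurs when we reject a true H₀.
A Type II error (probability β) occurs when we fail to reject a false H₀.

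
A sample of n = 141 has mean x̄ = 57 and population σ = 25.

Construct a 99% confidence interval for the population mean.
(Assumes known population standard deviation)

Answer: (51.5765, 62.4235)

Derivation:
Confidence level: 99%, α = 0.01
z_0.005 = 2.576
SE = σ/√n = 25/√141 = 2.1054
Margin of error = 2.576 × 2.1054 = 5.4235
CI: x̄ ± margin = 57 ± 5.4235
CI: (51.5765, 62.4235)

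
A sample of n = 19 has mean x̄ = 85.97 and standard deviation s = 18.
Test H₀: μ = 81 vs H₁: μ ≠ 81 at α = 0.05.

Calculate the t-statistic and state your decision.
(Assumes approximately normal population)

Answer: t = 1.2035, fail to reject H₀

Derivation:
df = n - 1 = 18
SE = s/√n = 18/√19 = 4.1295
t = (x̄ - μ₀)/SE = (85.97 - 81)/4.1295 = 1.2035
Critical value: t_{0.025,18} = ±2.101
p-value ≈ 0.2444
Decision: fail to reject H₀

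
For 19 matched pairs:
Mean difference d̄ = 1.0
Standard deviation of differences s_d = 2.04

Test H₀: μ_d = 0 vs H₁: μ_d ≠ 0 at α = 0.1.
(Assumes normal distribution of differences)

Answer: t = 2.1368, reject H₀

Derivation:
df = n - 1 = 18
SE = s_d/√n = 2.04/√19 = 0.4680
t = d̄/SE = 1.0/0.4680 = 2.1368
Critical value: t_{0.05,18} = ±1.734
p-value ≈ 0.0466
Decision: reject H₀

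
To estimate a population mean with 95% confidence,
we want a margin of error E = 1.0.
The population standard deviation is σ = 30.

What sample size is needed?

z_0.025 = 1.960
n = (z×σ/E)² = (1.960×30/1.0)²
n = 3457.4400
Round up: n = 3458

Answer: n = 3458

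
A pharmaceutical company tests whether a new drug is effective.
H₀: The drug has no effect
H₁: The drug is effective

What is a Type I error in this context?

Answer: Concluding the drug is effective when it actually has no effect

Derivation:
Type I error: rejecting H₀ when it is actually true (false positive).
Type II error: failing to reject H₀ when H₁ is actually true (false negative).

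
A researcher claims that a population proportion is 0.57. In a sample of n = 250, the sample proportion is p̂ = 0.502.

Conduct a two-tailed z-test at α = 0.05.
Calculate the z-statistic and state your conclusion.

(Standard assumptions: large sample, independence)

H₀: p = 0.57, H₁: p ≠ 0.57
Standard error: SE = √(p₀(1-p₀)/n) = √(0.57×0.43/250) = 0.031311
z-statistic: z = (p̂ - p₀)/SE = (0.502 - 0.57)/0.031311 = -2.1718
Critical value: z_0.025 = ±1.960
p-value = 0.0299
Decision: reject H₀ at α = 0.05

Answer: z = -2.1718, reject H₀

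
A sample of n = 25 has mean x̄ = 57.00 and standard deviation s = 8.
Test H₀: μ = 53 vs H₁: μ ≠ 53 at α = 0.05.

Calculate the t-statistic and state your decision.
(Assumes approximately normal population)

df = n - 1 = 24
SE = s/√n = 8/√25 = 1.6000
t = (x̄ - μ₀)/SE = (57.00 - 53)/1.6000 = 2.5000
Critical value: t_{0.025,24} = ±2.064
p-value ≈ 0.0197
Decision: reject H₀

Answer: t = 2.5000, reject H₀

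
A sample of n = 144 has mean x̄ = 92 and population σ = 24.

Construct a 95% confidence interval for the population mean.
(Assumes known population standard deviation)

Answer: (88.0800, 95.9200)

Derivation:
Confidence level: 95%, α = 0.05
z_0.025 = 1.960
SE = σ/√n = 24/√144 = 2.0000
Margin of error = 1.960 × 2.0000 = 3.9200
CI: x̄ ± margin = 92 ± 3.9200
CI: (88.0800, 95.9200)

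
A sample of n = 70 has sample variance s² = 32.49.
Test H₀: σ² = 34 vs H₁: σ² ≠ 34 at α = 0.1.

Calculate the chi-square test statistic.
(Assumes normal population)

Answer: χ² = 65.9356, fail to reject H₀

Derivation:
df = n - 1 = 69
χ² = (n-1)s²/σ₀² = 69×32.49/34 = 65.9356
Critical values: χ²_{0.95,69} = 50.879, χ²_{0.05,69} = 89.391
Rejection region: χ² < 50.879 or χ² > 89.391
Decision: fail to reject H₀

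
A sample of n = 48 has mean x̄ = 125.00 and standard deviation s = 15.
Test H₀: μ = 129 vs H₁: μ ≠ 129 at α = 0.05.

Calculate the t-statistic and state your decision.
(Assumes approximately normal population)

df = n - 1 = 47
SE = s/√n = 15/√48 = 2.1651
t = (x̄ - μ₀)/SE = (125.00 - 129)/2.1651 = -1.8475
Critical value: t_{0.025,47} = ±2.012
p-value ≈ 0.0710
Decision: fail to reject H₀

Answer: t = -1.8475, fail to reject H₀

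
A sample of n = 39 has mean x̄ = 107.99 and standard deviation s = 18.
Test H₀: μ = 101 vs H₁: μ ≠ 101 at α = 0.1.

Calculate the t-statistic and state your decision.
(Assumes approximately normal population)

Answer: t = 2.4251, reject H₀

Derivation:
df = n - 1 = 38
SE = s/√n = 18/√39 = 2.8823
t = (x̄ - μ₀)/SE = (107.99 - 101)/2.8823 = 2.4251
Critical value: t_{0.05,38} = ±1.686
p-value ≈ 0.0202
Decision: reject H₀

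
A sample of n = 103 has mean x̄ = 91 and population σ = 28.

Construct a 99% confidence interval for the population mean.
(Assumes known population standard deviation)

Confidence level: 99%, α = 0.01
z_0.005 = 2.576
SE = σ/√n = 28/√103 = 2.7589
Margin of error = 2.576 × 2.7589 = 7.1069
CI: x̄ ± margin = 91 ± 7.1069
CI: (83.8931, 98.1069)

Answer: (83.8931, 98.1069)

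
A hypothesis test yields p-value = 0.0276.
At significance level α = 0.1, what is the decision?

Compare p-value to α:
0.0276 < 0.1
Decision: reject H₀

Answer: reject H₀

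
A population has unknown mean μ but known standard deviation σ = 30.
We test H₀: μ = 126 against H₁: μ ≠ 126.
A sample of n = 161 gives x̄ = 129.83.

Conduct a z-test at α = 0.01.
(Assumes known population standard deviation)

Answer: z = 1.6199, fail to reject H₀

Derivation:
Standard error: SE = σ/√n = 30/√161 = 2.3643
z-statistic: z = (x̄ - μ₀)/SE = (129.83 - 126)/2.3643 = 1.6199
Critical value: ±2.576
p-value = 0.1053
Decision: fail to reject H₀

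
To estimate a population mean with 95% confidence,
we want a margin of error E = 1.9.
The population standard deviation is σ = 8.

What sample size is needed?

z_0.025 = 1.960
n = (z×σ/E)² = (1.960×8/1.9)²
n = 68.1059
Round up: n = 69

Answer: n = 69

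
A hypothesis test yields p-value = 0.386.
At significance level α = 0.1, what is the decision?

Compare p-value to α:
0.386 ≥ 0.1
Decision: fail to reject H₀

Answer: fail to reject H₀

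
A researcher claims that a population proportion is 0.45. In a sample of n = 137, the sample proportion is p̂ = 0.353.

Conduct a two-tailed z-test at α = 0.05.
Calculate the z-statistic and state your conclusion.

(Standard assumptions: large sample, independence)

H₀: p = 0.45, H₁: p ≠ 0.45
Standard error: SE = √(p₀(1-p₀)/n) = √(0.45×0.55/137) = 0.042504
z-statistic: z = (p̂ - p₀)/SE = (0.353 - 0.45)/0.042504 = -2.2821
Critical value: z_0.025 = ±1.960
p-value = 0.0225
Decision: reject H₀ at α = 0.05

Answer: z = -2.2821, reject H₀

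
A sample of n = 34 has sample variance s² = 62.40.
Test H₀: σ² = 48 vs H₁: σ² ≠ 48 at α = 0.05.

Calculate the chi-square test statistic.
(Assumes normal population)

df = n - 1 = 33
χ² = (n-1)s²/σ₀² = 33×62.40/48 = 42.9000
Critical values: χ²_{0.975,33} = 19.047, χ²_{0.025,33} = 50.725
Rejection region: χ² < 19.047 or χ² > 50.725
Decision: fail to reject H₀

Answer: χ² = 42.9000, fail to reject H₀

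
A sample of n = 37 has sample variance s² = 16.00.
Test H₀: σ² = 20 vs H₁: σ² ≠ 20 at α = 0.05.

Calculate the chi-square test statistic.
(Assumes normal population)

Answer: χ² = 28.8000, fail to reject H₀

Derivation:
df = n - 1 = 36
χ² = (n-1)s²/σ₀² = 36×16.00/20 = 28.8000
Critical values: χ²_{0.975,36} = 21.336, χ²_{0.025,36} = 54.437
Rejection region: χ² < 21.336 or χ² > 54.437
Decision: fail to reject H₀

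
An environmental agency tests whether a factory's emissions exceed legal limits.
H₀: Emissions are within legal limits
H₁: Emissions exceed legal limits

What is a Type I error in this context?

Answer: Citing a compliant factory for excess emissions

Derivation:
A Type I error (probability α) occurs when we reject a true H₀.
A Type II error (probability β) occurs when we fail to reject a false H₀.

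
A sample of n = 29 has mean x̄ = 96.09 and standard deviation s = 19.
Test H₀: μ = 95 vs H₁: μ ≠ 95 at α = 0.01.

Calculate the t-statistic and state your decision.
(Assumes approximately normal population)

df = n - 1 = 28
SE = s/√n = 19/√29 = 3.5282
t = (x̄ - μ₀)/SE = (96.09 - 95)/3.5282 = 0.3089
Critical value: t_{0.005,28} = ±2.763
p-value ≈ 0.7597
Decision: fail to reject H₀

Answer: t = 0.3089, fail to reject H₀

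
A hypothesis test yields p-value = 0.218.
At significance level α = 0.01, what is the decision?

Answer: fail to reject H₀

Derivation:
Compare p-value to α:
0.218 ≥ 0.01
Decision: fail to reject H₀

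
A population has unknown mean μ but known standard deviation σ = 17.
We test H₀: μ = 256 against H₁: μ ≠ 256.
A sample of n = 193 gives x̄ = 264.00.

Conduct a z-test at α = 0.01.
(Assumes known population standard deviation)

Answer: z = 6.5376, reject H₀

Derivation:
Standard error: SE = σ/√n = 17/√193 = 1.2237
z-statistic: z = (x̄ - μ₀)/SE = (264.00 - 256)/1.2237 = 6.5376
Critical value: ±2.576
p-value < 0.0001
Decision: reject H₀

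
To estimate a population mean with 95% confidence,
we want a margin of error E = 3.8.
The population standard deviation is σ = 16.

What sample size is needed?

z_0.025 = 1.960
n = (z×σ/E)² = (1.960×16/3.8)²
n = 68.1059
Round up: n = 69

Answer: n = 69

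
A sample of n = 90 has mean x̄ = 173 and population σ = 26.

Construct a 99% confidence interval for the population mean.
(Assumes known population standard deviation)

Confidence level: 99%, α = 0.01
z_0.005 = 2.576
SE = σ/√n = 26/√90 = 2.7406
Margin of error = 2.576 × 2.7406 = 7.0598
CI: x̄ ± margin = 173 ± 7.0598
CI: (165.9402, 180.0598)

Answer: (165.9402, 180.0598)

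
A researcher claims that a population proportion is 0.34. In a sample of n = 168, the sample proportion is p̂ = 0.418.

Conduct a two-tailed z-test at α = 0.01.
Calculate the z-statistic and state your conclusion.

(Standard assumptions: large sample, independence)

H₀: p = 0.34, H₁: p ≠ 0.34
Standard error: SE = √(p₀(1-p₀)/n) = √(0.34×0.66/168) = 0.036547
z-statistic: z = (p̂ - p₀)/SE = (0.418 - 0.34)/0.036547 = 2.1342
Critical value: z_0.005 = ±2.576
p-value = 0.0328
Decision: fail to reject H₀ at α = 0.01

Answer: z = 2.1342, fail to reject H₀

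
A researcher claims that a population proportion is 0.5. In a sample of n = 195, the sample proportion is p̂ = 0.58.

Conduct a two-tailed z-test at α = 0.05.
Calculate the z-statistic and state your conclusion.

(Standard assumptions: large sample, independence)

H₀: p = 0.5, H₁: p ≠ 0.5
Standard error: SE = √(p₀(1-p₀)/n) = √(0.5×0.5/195) = 0.035806
z-statistic: z = (p̂ - p₀)/SE = (0.58 - 0.5)/0.035806 = 2.2343
Critical value: z_0.025 = ±1.960
p-value = 0.0255
Decision: reject H₀ at α = 0.05

Answer: z = 2.2343, reject H₀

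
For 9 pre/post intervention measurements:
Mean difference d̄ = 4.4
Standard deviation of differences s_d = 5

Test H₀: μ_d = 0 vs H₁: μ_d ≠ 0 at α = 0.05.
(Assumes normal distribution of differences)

df = n - 1 = 8
SE = s_d/√n = 5/√9 = 1.6667
t = d̄/SE = 4.4/1.6667 = 2.6399
Critical value: t_{0.025,8} = ±2.306
p-value ≈ 0.0297
Decision: reject H₀

Answer: t = 2.6399, reject H₀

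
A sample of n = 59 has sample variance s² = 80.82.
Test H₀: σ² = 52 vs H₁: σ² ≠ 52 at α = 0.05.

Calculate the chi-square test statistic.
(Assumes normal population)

Answer: χ² = 90.1454, reject H₀

Derivation:
df = n - 1 = 58
χ² = (n-1)s²/σ₀² = 58×80.82/52 = 90.1454
Critical values: χ²_{0.975,58} = 38.844, χ²_{0.025,58} = 80.936
Rejection region: χ² < 38.844 or χ² > 80.936
Decision: reject H₀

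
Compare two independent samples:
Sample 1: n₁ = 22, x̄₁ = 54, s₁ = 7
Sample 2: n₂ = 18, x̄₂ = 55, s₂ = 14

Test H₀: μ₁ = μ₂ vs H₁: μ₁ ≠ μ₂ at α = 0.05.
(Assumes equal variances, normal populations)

Pooled variance: s²_p = [21×7² + 17×14²]/(38) = 114.7632
s_p = 10.7128
SE = s_p×√(1/n₁ + 1/n₂) = 10.7128×√(1/22 + 1/18) = 3.4048
t = (x̄₁ - x̄₂)/SE = (54 - 55)/3.4048 = -0.2937
df = 38, t-critical = ±2.024
Decision: fail to reject H₀

Answer: t = -0.2937, fail to reject H₀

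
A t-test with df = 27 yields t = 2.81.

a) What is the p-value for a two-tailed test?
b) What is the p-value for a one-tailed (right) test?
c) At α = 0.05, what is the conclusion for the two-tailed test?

Answer: a) 0.0091, b) 0.0046, c) reject H₀

Derivation:
Using t-distribution with df = 27:
a) Two-tailed: p = 2×P(T > 2.81) = 0.0091
b) One-tailed: p = P(T > 2.81) = 0.0046
c) 0.0091 < 0.05, reject H₀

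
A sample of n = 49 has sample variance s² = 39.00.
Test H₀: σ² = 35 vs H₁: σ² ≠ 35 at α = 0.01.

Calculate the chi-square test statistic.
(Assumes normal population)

df = n - 1 = 48
χ² = (n-1)s²/σ₀² = 48×39.00/35 = 53.4857
Critical values: χ²_{0.995,48} = 26.511, χ²_{0.005,48} = 76.969
Rejection region: χ² < 26.511 or χ² > 76.969
Decision: fail to reject H₀

Answer: χ² = 53.4857, fail to reject H₀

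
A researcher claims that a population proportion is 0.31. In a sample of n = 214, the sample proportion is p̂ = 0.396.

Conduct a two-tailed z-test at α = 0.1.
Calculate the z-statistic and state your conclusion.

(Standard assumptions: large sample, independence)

H₀: p = 0.31, H₁: p ≠ 0.31
Standard error: SE = √(p₀(1-p₀)/n) = √(0.31×0.69/214) = 0.031615
z-statistic: z = (p̂ - p₀)/SE = (0.396 - 0.31)/0.031615 = 2.7202
Critical value: z_0.05 = ±1.645
p-value = 0.0065
Decision: reject H₀ at α = 0.1

Answer: z = 2.7202, reject H₀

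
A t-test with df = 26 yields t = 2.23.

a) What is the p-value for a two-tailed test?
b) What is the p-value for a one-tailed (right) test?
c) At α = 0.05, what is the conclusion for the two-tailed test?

Answer: a) 0.0346, b) 0.0173, c) reject H₀

Derivation:
Using t-distribution with df = 26:
a) Two-tailed: p = 2×P(T > 2.23) = 0.0346
b) One-tailed: p = P(T > 2.23) = 0.0173
c) 0.0346 < 0.05, reject H₀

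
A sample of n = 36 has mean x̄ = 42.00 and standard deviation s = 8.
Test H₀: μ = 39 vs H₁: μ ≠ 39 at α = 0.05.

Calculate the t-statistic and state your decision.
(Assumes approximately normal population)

df = n - 1 = 35
SE = s/√n = 8/√36 = 1.3333
t = (x̄ - μ₀)/SE = (42.00 - 39)/1.3333 = 2.2501
Critical value: t_{0.025,35} = ±2.030
p-value ≈ 0.0308
Decision: reject H₀

Answer: t = 2.2501, reject H₀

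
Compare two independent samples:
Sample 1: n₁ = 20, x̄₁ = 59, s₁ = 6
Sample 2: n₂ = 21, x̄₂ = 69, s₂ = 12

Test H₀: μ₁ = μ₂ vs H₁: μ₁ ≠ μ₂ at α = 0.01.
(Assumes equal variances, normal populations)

Answer: t = -3.3481, reject H₀

Derivation:
Pooled variance: s²_p = [19×6² + 20×12²]/(39) = 91.3846
s_p = 9.5595
SE = s_p×√(1/n₁ + 1/n₂) = 9.5595×√(1/20 + 1/21) = 2.9868
t = (x̄₁ - x̄₂)/SE = (59 - 69)/2.9868 = -3.3481
df = 39, t-critical = ±2.708
Decision: reject H₀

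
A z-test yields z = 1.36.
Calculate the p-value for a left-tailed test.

Answer: p-value ≈ 0.9131

Derivation:
For z = 1.36:
p = P(Z < 1.36) = Φ(1.36) = 0.9131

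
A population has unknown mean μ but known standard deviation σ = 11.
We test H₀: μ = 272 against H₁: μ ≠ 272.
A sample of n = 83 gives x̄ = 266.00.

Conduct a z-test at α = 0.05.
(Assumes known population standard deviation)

Answer: z = -4.9694, reject H₀

Derivation:
Standard error: SE = σ/√n = 11/√83 = 1.2074
z-statistic: z = (x̄ - μ₀)/SE = (266.00 - 272)/1.2074 = -4.9694
Critical value: ±1.960
p-value < 0.0001
Decision: reject H₀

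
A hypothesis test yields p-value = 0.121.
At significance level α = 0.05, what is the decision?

Compare p-value to α:
0.121 ≥ 0.05
Decision: fail to reject H₀

Answer: fail to reject H₀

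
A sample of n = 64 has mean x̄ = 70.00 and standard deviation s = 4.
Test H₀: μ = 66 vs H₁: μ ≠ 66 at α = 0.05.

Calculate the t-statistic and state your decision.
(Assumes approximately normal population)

df = n - 1 = 63
SE = s/√n = 4/√64 = 0.5000
t = (x̄ - μ₀)/SE = (70.00 - 66)/0.5000 = 8.0000
Critical value: t_{0.025,63} = ±1.998
p-value < 0.0001
Decision: reject H₀

Answer: t = 8.0000, reject H₀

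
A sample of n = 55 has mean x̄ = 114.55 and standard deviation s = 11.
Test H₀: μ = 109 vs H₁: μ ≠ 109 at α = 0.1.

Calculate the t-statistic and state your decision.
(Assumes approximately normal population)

df = n - 1 = 54
SE = s/√n = 11/√55 = 1.4832
t = (x̄ - μ₀)/SE = (114.55 - 109)/1.4832 = 3.7419
Critical value: t_{0.05,54} = ±1.674
p-value ≈ 0.0004
Decision: reject H₀

Answer: t = 3.7419, reject H₀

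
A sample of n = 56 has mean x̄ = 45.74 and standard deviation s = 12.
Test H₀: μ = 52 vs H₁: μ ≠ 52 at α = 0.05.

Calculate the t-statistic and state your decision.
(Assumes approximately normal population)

df = n - 1 = 55
SE = s/√n = 12/√56 = 1.6036
t = (x̄ - μ₀)/SE = (45.74 - 52)/1.6036 = -3.9037
Critical value: t_{0.025,55} = ±2.004
p-value ≈ 0.0003
Decision: reject H₀

Answer: t = -3.9037, reject H₀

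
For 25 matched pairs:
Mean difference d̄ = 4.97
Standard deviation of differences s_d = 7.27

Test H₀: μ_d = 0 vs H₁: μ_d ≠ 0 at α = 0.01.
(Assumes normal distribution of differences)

df = n - 1 = 24
SE = s_d/√n = 7.27/√25 = 1.4540
t = d̄/SE = 4.97/1.4540 = 3.4182
Critical value: t_{0.005,24} = ±2.797
p-value ≈ 0.0023
Decision: reject H₀

Answer: t = 3.4182, reject H₀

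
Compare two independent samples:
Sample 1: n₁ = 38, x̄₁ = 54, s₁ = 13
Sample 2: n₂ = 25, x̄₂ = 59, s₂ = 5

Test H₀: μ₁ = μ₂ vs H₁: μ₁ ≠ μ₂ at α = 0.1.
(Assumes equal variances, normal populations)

Answer: t = -1.8318, reject H₀

Derivation:
Pooled variance: s²_p = [37×13² + 24×5²]/(61) = 112.3443
s_p = 10.5993
SE = s_p×√(1/n₁ + 1/n₂) = 10.5993×√(1/38 + 1/25) = 2.7295
t = (x̄₁ - x̄₂)/SE = (54 - 59)/2.7295 = -1.8318
df = 61, t-critical = ±1.670
Decision: reject H₀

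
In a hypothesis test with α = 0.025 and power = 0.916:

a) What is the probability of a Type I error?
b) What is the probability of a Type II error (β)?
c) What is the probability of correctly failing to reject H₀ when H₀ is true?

Answer: a) 0.025, b) 0.084, c) 0.975

Derivation:
a) Type I error probability = α = 0.025
b) Power = P(reject H₀ | H₁ true) = 1 - β = 0.916, so Type II error probability = β = 1 - Power = 0.084
c) P(fail to reject H₀ | H₀ true) = 1 - α = 0.975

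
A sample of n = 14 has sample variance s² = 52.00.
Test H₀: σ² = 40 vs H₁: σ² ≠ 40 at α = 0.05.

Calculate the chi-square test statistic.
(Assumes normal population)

Answer: χ² = 16.9000, fail to reject H₀

Derivation:
df = n - 1 = 13
χ² = (n-1)s²/σ₀² = 13×52.00/40 = 16.9000
Critical values: χ²_{0.975,13} = 5.009, χ²_{0.025,13} = 24.736
Rejection region: χ² < 5.009 or χ² > 24.736
Decision: fail to reject H₀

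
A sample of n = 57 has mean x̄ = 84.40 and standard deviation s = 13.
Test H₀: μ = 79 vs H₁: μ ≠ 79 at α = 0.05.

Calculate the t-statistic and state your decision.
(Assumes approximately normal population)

df = n - 1 = 56
SE = s/√n = 13/√57 = 1.7219
t = (x̄ - μ₀)/SE = (84.40 - 79)/1.7219 = 3.1361
Critical value: t_{0.025,56} = ±2.003
p-value ≈ 0.0027
Decision: reject H₀

Answer: t = 3.1361, reject H₀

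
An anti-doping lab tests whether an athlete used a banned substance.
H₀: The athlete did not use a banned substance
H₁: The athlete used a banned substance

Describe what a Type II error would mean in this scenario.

Answer: Failing to detect doping in an athlete who used a banned substance

Derivation:
A Type I error (probability α) occurs when we reject a true H₀.
A Type II error (probability β) occurs when we fail to reject a false H₀.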